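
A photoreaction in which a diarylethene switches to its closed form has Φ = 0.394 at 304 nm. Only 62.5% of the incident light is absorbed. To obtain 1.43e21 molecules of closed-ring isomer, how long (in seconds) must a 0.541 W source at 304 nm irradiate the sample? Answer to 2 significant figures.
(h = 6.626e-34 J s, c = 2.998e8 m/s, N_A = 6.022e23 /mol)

Product: 1.43e21 / 6.022e23 = 0.002375 mol.
Photons that must be absorbed: 0.002375 / 0.394 = 0.006028 mol.
Incident photons needed: 0.006028 / 0.625 = 0.009645 mol.
Photon energy: hc/λ = 6.534e-19 J; per mole, 3.935e5 J mol⁻¹.
Energy required: 0.009645 × 3.935e5 = 3795 J.
Time: 3795 J / 0.541 W = 7000 s.

t ≈ 7000 s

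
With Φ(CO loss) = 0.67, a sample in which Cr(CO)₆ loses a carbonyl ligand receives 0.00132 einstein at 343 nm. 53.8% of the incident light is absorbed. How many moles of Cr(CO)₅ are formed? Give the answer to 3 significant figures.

Photons absorbed: 0.538 × 0.00132 = 7.102×10⁻⁴ mol.
Product: Φ × n_abs = 0.67 × 7.102×10⁻⁴ = 4.758×10⁻⁴ mol.

4.76×10⁻⁴ mol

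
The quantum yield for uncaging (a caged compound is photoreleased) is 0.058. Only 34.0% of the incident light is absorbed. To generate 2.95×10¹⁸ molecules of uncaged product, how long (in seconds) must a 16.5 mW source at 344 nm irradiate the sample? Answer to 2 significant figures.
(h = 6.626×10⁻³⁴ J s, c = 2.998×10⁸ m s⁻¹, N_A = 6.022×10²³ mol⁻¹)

t ≈ 5200 s

Product: 2.95×10¹⁸ / 6.022×10²³ = 4.899×10⁻⁶ mol.
Photons that must be absorbed: 4.899×10⁻⁶ / 0.058 = 8.447×10⁻⁵ mol.
Incident photons needed: 8.447×10⁻⁵ / 0.340 = 2.484×10⁻⁴ mol.
Photon energy: hc/λ = 5.775×10⁻¹⁹ J; per mole, 3.478×10⁵ J mol⁻¹.
Energy required: 2.484×10⁻⁴ × 3.478×10⁵ = 86.39 J.
Time: 86.39 J / 0.0165 W = 5200 s.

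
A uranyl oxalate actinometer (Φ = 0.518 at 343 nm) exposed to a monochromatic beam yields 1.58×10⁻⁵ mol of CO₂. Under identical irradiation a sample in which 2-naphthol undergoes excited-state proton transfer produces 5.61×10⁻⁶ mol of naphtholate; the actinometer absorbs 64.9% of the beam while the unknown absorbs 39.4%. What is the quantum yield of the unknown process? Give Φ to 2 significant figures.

Φ = 0.30

Photons absorbed by the actinometer: 1.58×10⁻⁵ / 0.518 = 3.050×10⁻⁵ mol.
Incident flux: 3.050×10⁻⁵ / 0.649 = 4.700×10⁻⁵ einstein.
Absorbed by unknown: 0.394 × 4.700×10⁻⁵ = 1.852×10⁻⁵ mol.
Φ(unknown) = 5.61×10⁻⁶ / 1.852×10⁻⁵ = 0.30.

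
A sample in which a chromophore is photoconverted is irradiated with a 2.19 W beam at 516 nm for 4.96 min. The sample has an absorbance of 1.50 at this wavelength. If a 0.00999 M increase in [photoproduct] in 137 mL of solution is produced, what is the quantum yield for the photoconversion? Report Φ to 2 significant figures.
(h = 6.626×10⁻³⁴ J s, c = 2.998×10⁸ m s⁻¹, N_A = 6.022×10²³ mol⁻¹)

Φ = 0.50

Product: (0.00999 M)(0.137 L) = 0.001369 mol.
Photon energy at 516 nm: hc/λ = (6.626×10⁻³⁴)(2.998×10⁸)/(516×10⁻⁹) = 3.850×10⁻¹⁹ J.
Energy delivered: (2.19 W)(297.6 s) = 651.7 J.
Photons incident: 651.7 / 3.850×10⁻¹⁹ = 1.693×10²¹, i.e. 1.693×10²¹/6.022×10²³ = 0.002811 mol.
Fraction absorbed: 1 − 10^(−1.50) = 0.9684.
Photons absorbed: 0.9684 × 0.002811 = 0.002722 mol.
Φ = 0.001369 mol / 0.002722 mol photons = 0.50.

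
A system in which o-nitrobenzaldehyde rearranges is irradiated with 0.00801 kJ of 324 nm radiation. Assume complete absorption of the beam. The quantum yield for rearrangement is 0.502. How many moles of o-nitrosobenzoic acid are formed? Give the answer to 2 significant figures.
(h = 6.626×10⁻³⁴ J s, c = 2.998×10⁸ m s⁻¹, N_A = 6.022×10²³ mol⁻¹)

1.1×10⁻⁵ mol

Photon energy at 324 nm: hc/λ = (6.626×10⁻³⁴)(2.998×10⁸)/(324×10⁻⁹) = 6.131×10⁻¹⁹ J.
Incident energy: 0.00801 kJ = 8.01 J.
Photons incident: 8.01 / 6.131×10⁻¹⁹ = 1.306×10¹⁹, i.e. 1.306×10¹⁹/6.022×10²³ = 2.169×10⁻⁵ mol.
Product: Φ × n_abs = 0.502 × 2.169×10⁻⁵ = 1.089×10⁻⁵ mol.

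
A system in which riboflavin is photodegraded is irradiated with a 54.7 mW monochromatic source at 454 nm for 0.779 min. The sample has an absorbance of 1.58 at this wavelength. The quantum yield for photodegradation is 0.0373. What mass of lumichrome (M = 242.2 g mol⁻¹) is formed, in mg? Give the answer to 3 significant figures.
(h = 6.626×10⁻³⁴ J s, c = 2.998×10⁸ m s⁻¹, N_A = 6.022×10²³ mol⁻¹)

0.0854 mg

Photon energy at 454 nm: hc/λ = (6.626×10⁻³⁴)(2.998×10⁸)/(454×10⁻⁹) = 4.375×10⁻¹⁹ J.
Energy delivered: (54.7 mW)(46.74 s) = 2.557 J.
Photons incident: 2.557 / 4.375×10⁻¹⁹ = 5.845×10¹⁸, i.e. 5.845×10¹⁸/6.022×10²³ = 9.706×10⁻⁶ mol.
Fraction absorbed: 1 − 10^(−1.58) = 0.9737.
Photons absorbed: 0.9737 × 9.706×10⁻⁶ = 9.451×10⁻⁶ mol.
Product: Φ × n_abs = 0.0373 × 9.451×10⁻⁶ = 3.525×10⁻⁷ mol.
Mass: 3.525×10⁻⁷ × 242.2 = 8.538×10⁻⁵ g = 0.0854 mg.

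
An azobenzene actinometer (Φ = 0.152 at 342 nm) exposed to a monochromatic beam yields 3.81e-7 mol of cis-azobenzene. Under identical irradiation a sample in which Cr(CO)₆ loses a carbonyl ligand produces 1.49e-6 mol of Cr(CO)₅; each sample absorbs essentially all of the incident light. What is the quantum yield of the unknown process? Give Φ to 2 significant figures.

Photons absorbed by the actinometer: 3.81e-7 / 0.152 = 2.507e-6 mol.
Φ(unknown) = 1.49e-6 / 2.507e-6 = 0.59.

Φ = 0.59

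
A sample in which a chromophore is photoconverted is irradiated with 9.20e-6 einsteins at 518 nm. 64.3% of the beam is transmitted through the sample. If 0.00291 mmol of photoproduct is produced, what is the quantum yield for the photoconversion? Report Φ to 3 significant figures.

Product: 0.00291 mmol = 2.91e-6 mol.
Fraction absorbed: 1 − 64.3/100 = 0.3570.
Photons absorbed: 0.3570 × 9.20e-6 = 3.284e-6 mol.
Φ = 2.91e-6 mol / 3.284e-6 mol photons = 0.886.

Φ = 0.886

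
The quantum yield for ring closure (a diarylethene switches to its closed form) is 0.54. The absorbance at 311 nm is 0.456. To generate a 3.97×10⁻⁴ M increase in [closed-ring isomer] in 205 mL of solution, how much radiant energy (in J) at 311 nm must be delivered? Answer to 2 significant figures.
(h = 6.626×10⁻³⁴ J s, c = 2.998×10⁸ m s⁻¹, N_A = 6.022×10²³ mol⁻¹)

Product: (3.97×10⁻⁴ M)(0.205 L) = 8.139×10⁻⁵ mol.
Photons that must be absorbed: 8.139×10⁻⁵ / 0.54 = 1.507×10⁻⁴ mol.
Fraction absorbed: 1 − 10^(−0.456) = 0.6501.
Incident photons needed: 1.507×10⁻⁴ / 0.6501 = 2.318×10⁻⁴ mol.
Photon energy: hc/λ = 6.387×10⁻¹⁹ J; per mole, 3.846×10⁵ J mol⁻¹.
Energy required: 2.318×10⁻⁴ × 3.846×10⁵ = 89 J.

89 J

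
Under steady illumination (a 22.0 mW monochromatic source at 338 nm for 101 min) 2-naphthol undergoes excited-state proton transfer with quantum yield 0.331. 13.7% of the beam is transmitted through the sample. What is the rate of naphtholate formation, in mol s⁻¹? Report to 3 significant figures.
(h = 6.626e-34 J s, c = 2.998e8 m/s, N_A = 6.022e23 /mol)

1.78e-8 mol s⁻¹

Photon energy at 338 nm: hc/λ = (6.626e-34)(2.998e8)/(338e-9) = 5.877e-19 J.
Energy delivered: (22.0 mW)(6060 s) = 133.3 J.
Photons incident: 133.3 / 5.877e-19 = 2.268e20, i.e. 2.268e20/6.022e23 = 3.766e-4 mol.
Fraction absorbed: 1 − 13.7/100 = 0.8630.
Photons absorbed: 0.8630 × 3.766e-4 = 3.250e-4 mol.
Product formed: 0.331 × 3.250e-4 = 1.076e-4 mol.
Rate: 1.076e-4 / 6060 s = 1.78e-8 mol s⁻¹.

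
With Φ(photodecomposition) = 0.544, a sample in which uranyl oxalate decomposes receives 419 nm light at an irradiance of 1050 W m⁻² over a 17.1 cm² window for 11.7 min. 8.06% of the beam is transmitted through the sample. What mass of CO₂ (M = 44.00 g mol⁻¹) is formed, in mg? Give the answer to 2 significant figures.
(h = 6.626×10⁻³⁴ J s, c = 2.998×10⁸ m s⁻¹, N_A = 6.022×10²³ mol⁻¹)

97 mg

Photon energy at 419 nm: hc/λ = (6.626×10⁻³⁴)(2.998×10⁸)/(419×10⁻⁹) = 4.741×10⁻¹⁹ J.
Energy delivered: (1050 W m⁻²)(17.1×10⁻⁴ m²)(702 s) = 1260 J.
Photons incident: 1260 / 4.741×10⁻¹⁹ = 2.658×10²¹, i.e. 2.658×10²¹/6.022×10²³ = 0.004414 mol.
Fraction absorbed: 1 − 8.06/100 = 0.9194.
Photons absorbed: 0.9194 × 0.004414 = 0.004058 mol.
Product: Φ × n_abs = 0.544 × 0.004058 = 0.002208 mol.
Mass: 0.002208 × 44.00 = 0.09715 g = 97 mg.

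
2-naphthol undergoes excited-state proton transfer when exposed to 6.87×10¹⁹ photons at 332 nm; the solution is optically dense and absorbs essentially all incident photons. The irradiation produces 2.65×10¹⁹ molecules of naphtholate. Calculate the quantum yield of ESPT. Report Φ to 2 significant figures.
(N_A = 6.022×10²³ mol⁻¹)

Φ = 0.39

Product: 2.65×10¹⁹ / 6.022×10²³ = 4.401×10⁻⁵ mol.
Moles of photons: 6.87×10¹⁹ / 6.022×10²³ = 1.141×10⁻⁴ mol.
Φ = 4.401×10⁻⁵ mol / 1.141×10⁻⁴ mol photons = 0.39.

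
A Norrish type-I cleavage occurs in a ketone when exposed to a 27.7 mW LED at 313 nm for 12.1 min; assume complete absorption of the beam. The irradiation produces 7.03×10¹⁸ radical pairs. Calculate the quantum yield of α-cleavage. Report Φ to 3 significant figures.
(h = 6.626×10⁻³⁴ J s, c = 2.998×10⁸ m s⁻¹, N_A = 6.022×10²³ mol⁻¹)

Product: 7.03×10¹⁸ / 6.022×10²³ = 1.167×10⁻⁵ mol.
Photon energy at 313 nm: hc/λ = (6.626×10⁻³⁴)(2.998×10⁸)/(313×10⁻⁹) = 6.347×10⁻¹⁹ J.
Energy delivered: (27.7 mW)(726 s) = 20.11 J.
Photons incident: 20.11 / 6.347×10⁻¹⁹ = 3.168×10¹⁹, i.e. 3.168×10¹⁹/6.022×10²³ = 5.261×10⁻⁵ mol.
Φ = 1.167×10⁻⁵ mol / 5.261×10⁻⁵ mol photons = 0.222.

Φ = 0.222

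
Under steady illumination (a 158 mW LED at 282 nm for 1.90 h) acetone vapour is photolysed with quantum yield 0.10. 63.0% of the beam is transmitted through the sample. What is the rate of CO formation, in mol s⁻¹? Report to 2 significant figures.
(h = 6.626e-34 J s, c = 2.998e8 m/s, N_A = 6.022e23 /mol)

Photon energy at 282 nm: hc/λ = (6.626e-34)(2.998e8)/(282e-9) = 7.044e-19 J.
Energy delivered: (158 mW)(6840 s) = 1081 J.
Photons incident: 1081 / 7.044e-19 = 1.535e21, i.e. 1.535e21/6.022e23 = 0.002549 mol.
Fraction absorbed: 1 − 63.0/100 = 0.3700.
Photons absorbed: 0.3700 × 0.002549 = 9.431e-4 mol.
Product formed: 0.10 × 9.431e-4 = 9.431e-5 mol.
Rate: 9.431e-5 / 6840 s = 1.4e-8 mol s⁻¹.

1.4e-8 mol s⁻¹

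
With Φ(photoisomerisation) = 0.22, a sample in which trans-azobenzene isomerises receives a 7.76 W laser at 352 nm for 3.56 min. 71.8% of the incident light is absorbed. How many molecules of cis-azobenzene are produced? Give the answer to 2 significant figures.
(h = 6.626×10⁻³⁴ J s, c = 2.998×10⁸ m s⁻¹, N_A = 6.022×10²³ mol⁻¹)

Photon energy at 352 nm: hc/λ = (6.626×10⁻³⁴)(2.998×10⁸)/(352×10⁻⁹) = 5.643×10⁻¹⁹ J.
Energy delivered: (7.76 W)(213.6 s) = 1658 J.
Photons incident: 1658 / 5.643×10⁻¹⁹ = 2.938×10²¹, i.e. 2.938×10²¹/6.022×10²³ = 0.004879 mol.
Photons absorbed: 0.718 × 0.004879 = 0.003503 mol.
Product: Φ × n_abs = 0.22 × 0.003503 = 7.707×10⁻⁴ mol.
As a count: 7.707×10⁻⁴ × 6.022×10²³ = 4.6×10²⁰.

4.6×10²⁰ molecules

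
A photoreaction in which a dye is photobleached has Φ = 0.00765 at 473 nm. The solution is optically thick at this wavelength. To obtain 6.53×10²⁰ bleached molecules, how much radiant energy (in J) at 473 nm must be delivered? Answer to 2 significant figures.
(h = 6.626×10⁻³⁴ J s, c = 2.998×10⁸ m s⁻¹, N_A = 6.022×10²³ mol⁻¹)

Product: 6.53×10²⁰ / 6.022×10²³ = 0.001084 mol.
Photons that must be absorbed: 0.001084 / 0.00765 = 0.1417 mol.
Photon energy: hc/λ = 4.200×10⁻¹⁹ J; per mole, 2.529×10⁵ J mol⁻¹.
Energy required: 0.1417 × 2.529×10⁵ = 3.6×10⁴ J.

3.6×10⁴ J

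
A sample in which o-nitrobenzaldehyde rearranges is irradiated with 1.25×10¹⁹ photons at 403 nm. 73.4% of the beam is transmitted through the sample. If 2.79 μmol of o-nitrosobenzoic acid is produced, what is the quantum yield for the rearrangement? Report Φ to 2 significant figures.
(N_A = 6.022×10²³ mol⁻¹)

Φ = 0.51

Product: 2.79 μmol = 2.79×10⁻⁶ mol.
Moles of photons: 1.25×10¹⁹ / 6.022×10²³ = 2.076×10⁻⁵ mol.
Fraction absorbed: 1 − 73.4/100 = 0.2660.
Photons absorbed: 0.2660 × 2.076×10⁻⁵ = 5.522×10⁻⁶ mol.
Φ = 2.79×10⁻⁶ mol / 5.522×10⁻⁶ mol photons = 0.51.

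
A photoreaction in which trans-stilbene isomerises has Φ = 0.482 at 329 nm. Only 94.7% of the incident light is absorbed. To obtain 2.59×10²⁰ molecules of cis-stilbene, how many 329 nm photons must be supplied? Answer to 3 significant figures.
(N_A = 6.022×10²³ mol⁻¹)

Product: 2.59×10²⁰ / 6.022×10²³ = 4.301×10⁻⁴ mol.
Photons that must be absorbed: 4.301×10⁻⁴ / 0.482 = 8.923×10⁻⁴ mol.
Incident photons needed: 8.923×10⁻⁴ / 0.947 = 9.422×10⁻⁴ mol.
Photon count: 9.422×10⁻⁴ × 6.022×10²³ = 5.67×10²⁰.

5.67×10²⁰ photons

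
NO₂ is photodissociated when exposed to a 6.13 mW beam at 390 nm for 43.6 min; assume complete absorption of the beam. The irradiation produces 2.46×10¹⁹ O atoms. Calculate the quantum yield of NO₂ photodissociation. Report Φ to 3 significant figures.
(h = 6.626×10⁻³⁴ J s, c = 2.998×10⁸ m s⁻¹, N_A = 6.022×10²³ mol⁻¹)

Product: 2.46×10¹⁹ / 6.022×10²³ = 4.085×10⁻⁵ mol.
Photon energy at 390 nm: hc/λ = (6.626×10⁻³⁴)(2.998×10⁸)/(390×10⁻⁹) = 5.094×10⁻¹⁹ J.
Energy delivered: (6.13 mW)(2616 s) = 16.04 J.
Photons incident: 16.04 / 5.094×10⁻¹⁹ = 3.149×10¹⁹, i.e. 3.149×10¹⁹/6.022×10²³ = 5.229×10⁻⁵ mol.
Φ = 4.085×10⁻⁵ mol / 5.229×10⁻⁵ mol photons = 0.781.

Φ = 0.781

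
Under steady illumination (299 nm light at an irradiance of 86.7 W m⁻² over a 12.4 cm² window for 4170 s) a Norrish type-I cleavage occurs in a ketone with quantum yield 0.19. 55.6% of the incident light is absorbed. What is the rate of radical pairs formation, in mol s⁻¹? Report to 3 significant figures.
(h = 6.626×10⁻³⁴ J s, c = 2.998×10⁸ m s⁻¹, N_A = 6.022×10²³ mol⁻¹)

Photon energy at 299 nm: hc/λ = (6.626×10⁻³⁴)(2.998×10⁸)/(299×10⁻⁹) = 6.644×10⁻¹⁹ J.
Energy delivered: (86.7 W m⁻²)(12.4×10⁻⁴ m²)(4170 s) = 448.3 J.
Photons incident: 448.3 / 6.644×10⁻¹⁹ = 6.747×10²⁰, i.e. 6.747×10²⁰/6.022×10²³ = 0.001120 mol.
Photons absorbed: 0.556 × 0.001120 = 6.227×10⁻⁴ mol.
Product formed: 0.19 × 6.227×10⁻⁴ = 1.183×10⁻⁴ mol.
Rate: 1.183×10⁻⁴ / 4170 s = 2.84×10⁻⁸ mol s⁻¹.

2.84×10⁻⁸ mol s⁻¹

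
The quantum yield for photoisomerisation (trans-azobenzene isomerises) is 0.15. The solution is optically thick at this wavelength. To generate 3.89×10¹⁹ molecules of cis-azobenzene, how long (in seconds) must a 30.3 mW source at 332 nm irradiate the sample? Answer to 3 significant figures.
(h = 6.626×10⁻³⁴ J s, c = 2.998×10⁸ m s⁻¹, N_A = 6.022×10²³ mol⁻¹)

t ≈ 5120 s

Product: 3.89×10¹⁹ / 6.022×10²³ = 6.460×10⁻⁵ mol.
Photons that must be absorbed: 6.460×10⁻⁵ / 0.15 = 4.307×10⁻⁴ mol.
Photon energy: hc/λ = 5.983×10⁻¹⁹ J; per mole, 3.603×10⁵ J mol⁻¹.
Energy required: 4.307×10⁻⁴ × 3.603×10⁵ = 155.2 J.
Time: 155.2 J / 0.0303 W = 5120 s.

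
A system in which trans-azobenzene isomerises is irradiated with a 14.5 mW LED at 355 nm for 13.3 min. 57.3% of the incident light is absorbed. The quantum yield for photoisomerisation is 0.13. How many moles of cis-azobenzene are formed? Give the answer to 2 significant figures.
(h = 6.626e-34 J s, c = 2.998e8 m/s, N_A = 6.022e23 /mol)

2.6e-6 mol

Photon energy at 355 nm: hc/λ = (6.626e-34)(2.998e8)/(355e-9) = 5.596e-19 J.
Energy delivered: (14.5 mW)(798 s) = 11.57 J.
Photons incident: 11.57 / 5.596e-19 = 2.068e19, i.e. 2.068e19/6.022e23 = 3.434e-5 mol.
Photons absorbed: 0.573 × 3.434e-5 = 1.968e-5 mol.
Product: Φ × n_abs = 0.13 × 1.968e-5 = 2.558e-6 mol.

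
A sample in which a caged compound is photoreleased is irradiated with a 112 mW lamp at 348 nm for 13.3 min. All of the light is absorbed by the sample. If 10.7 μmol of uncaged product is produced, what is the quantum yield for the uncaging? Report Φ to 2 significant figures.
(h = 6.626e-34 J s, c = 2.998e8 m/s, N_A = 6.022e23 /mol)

Φ = 0.041

Product: 10.7 μmol = 1.07e-5 mol.
Photon energy at 348 nm: hc/λ = (6.626e-34)(2.998e8)/(348e-9) = 5.708e-19 J.
Energy delivered: (112 mW)(798 s) = 89.38 J.
Photons incident: 89.38 / 5.708e-19 = 1.566e20, i.e. 1.566e20/6.022e23 = 2.600e-4 mol.
Φ = 1.07e-5 mol / 2.600e-4 mol photons = 0.041.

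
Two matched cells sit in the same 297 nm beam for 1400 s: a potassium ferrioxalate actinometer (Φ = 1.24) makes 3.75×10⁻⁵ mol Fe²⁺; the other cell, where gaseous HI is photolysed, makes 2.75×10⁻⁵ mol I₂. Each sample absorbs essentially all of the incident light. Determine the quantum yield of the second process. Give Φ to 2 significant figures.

Φ = 0.91

Photons absorbed by the actinometer: 3.75×10⁻⁵ / 1.24 = 3.024×10⁻⁵ mol.
Φ(unknown) = 2.75×10⁻⁵ / 3.024×10⁻⁵ = 0.91.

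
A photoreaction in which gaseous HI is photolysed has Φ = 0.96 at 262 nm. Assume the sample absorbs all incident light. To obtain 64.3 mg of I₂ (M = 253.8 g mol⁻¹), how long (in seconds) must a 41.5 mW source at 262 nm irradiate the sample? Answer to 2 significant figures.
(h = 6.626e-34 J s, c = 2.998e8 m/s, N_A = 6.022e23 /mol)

t ≈ 2900 s

Product: 64.3 mg / 253.8 g mol⁻¹ = 2.533e-4 mol.
Photons that must be absorbed: 2.533e-4 / 0.96 = 2.639e-4 mol.
Photon energy: hc/λ = 7.582e-19 J; per mole, 4.566e5 J mol⁻¹.
Energy required: 2.639e-4 × 4.566e5 = 120.5 J.
Time: 120.5 J / 0.0415 W = 2900 s.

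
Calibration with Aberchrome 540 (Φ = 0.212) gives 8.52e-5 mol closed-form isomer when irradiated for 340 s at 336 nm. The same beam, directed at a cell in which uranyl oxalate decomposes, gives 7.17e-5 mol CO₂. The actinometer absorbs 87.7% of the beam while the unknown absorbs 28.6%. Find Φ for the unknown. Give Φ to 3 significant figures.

Φ = 0.547

Photons absorbed by the actinometer: 8.52e-5 / 0.212 = 4.019e-4 mol.
Incident flux: 4.019e-4 / 0.877 = 4.583e-4 einstein.
Absorbed by unknown: 0.286 × 4.583e-4 = 1.311e-4 mol.
Φ(unknown) = 7.17e-5 / 1.311e-4 = 0.547.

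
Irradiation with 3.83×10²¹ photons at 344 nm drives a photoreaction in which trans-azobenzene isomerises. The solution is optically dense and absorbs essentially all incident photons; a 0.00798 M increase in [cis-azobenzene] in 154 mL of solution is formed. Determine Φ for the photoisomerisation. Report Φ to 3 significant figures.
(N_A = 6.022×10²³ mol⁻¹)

Φ = 0.193

Product: (0.00798 M)(0.154 L) = 0.001229 mol.
Moles of photons: 3.83×10²¹ / 6.022×10²³ = 0.006360 mol.
Φ = 0.001229 mol / 0.006360 mol photons = 0.193.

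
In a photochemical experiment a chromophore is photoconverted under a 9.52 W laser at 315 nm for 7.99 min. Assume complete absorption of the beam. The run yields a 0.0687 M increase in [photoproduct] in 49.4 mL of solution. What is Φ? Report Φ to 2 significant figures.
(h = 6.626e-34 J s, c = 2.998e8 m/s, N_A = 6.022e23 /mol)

Φ = 0.28

Product: (0.0687 M)(0.0494 L) = 0.003394 mol.
Photon energy at 315 nm: hc/λ = (6.626e-34)(2.998e8)/(315e-9) = 6.306e-19 J.
Energy delivered: (9.52 W)(479.4 s) = 4564 J.
Photons incident: 4564 / 6.306e-19 = 7.238e21, i.e. 7.238e21/6.022e23 = 0.01202 mol.
Φ = 0.003394 mol / 0.01202 mol photons = 0.28.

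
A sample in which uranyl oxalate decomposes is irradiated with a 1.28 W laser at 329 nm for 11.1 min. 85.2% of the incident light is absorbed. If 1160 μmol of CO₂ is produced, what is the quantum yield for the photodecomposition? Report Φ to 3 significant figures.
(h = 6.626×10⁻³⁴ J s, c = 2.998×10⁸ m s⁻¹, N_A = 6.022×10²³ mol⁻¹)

Product: 1160 μmol = 0.00116 mol.
Photon energy at 329 nm: hc/λ = (6.626×10⁻³⁴)(2.998×10⁸)/(329×10⁻⁹) = 6.038×10⁻¹⁹ J.
Energy delivered: (1.28 W)(666 s) = 852.5 J.
Photons incident: 852.5 / 6.038×10⁻¹⁹ = 1.412×10²¹, i.e. 1.412×10²¹/6.022×10²³ = 0.002345 mol.
Photons absorbed: 0.852 × 0.002345 = 0.001998 mol.
Φ = 0.00116 mol / 0.001998 mol photons = 0.581.

Φ = 0.581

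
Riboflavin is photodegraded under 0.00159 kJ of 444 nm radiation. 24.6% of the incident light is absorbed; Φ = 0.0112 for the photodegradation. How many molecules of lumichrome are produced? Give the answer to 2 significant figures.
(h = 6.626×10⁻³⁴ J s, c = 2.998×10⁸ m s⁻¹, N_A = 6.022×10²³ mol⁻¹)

9.8×10¹⁵ molecules

Photon energy at 444 nm: hc/λ = (6.626×10⁻³⁴)(2.998×10⁸)/(444×10⁻⁹) = 4.474×10⁻¹⁹ J.
Incident energy: 0.00159 kJ = 1.59 J.
Photons incident: 1.59 / 4.474×10⁻¹⁹ = 3.554×10¹⁸, i.e. 3.554×10¹⁸/6.022×10²³ = 5.902×10⁻⁶ mol.
Photons absorbed: 0.246 × 5.902×10⁻⁶ = 1.452×10⁻⁶ mol.
Product: Φ × n_abs = 0.0112 × 1.452×10⁻⁶ = 1.626×10⁻⁸ mol.
As a count: 1.626×10⁻⁸ × 6.022×10²³ = 9.8×10¹⁵.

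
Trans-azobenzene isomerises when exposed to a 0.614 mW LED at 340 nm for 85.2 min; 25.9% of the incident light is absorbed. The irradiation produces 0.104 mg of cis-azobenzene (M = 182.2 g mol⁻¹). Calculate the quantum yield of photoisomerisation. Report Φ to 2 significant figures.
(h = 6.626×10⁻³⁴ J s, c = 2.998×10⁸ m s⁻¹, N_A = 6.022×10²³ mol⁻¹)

Product: 0.104 mg / 182.2 g mol⁻¹ = 5.708×10⁻⁷ mol.
Photon energy at 340 nm: hc/λ = (6.626×10⁻³⁴)(2.998×10⁸)/(340×10⁻⁹) = 5.843×10⁻¹⁹ J.
Energy delivered: (0.614 mW)(5112 s) = 3.139 J.
Photons incident: 3.139 / 5.843×10⁻¹⁹ = 5.372×10¹⁸, i.e. 5.372×10¹⁸/6.022×10²³ = 8.921×10⁻⁶ mol.
Photons absorbed: 0.259 × 8.921×10⁻⁶ = 2.311×10⁻⁶ mol.
Φ = 5.708×10⁻⁷ mol / 2.311×10⁻⁶ mol photons = 0.25.

Φ = 0.25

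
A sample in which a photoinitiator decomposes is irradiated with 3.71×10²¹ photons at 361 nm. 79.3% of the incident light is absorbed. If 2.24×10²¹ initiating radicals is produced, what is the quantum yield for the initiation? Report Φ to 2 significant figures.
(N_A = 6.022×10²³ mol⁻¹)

Φ = 0.76

Product: 2.24×10²¹ / 6.022×10²³ = 0.003720 mol.
Moles of photons: 3.71×10²¹ / 6.022×10²³ = 0.006161 mol.
Photons absorbed: 0.793 × 0.006161 = 0.004886 mol.
Φ = 0.003720 mol / 0.004886 mol photons = 0.76.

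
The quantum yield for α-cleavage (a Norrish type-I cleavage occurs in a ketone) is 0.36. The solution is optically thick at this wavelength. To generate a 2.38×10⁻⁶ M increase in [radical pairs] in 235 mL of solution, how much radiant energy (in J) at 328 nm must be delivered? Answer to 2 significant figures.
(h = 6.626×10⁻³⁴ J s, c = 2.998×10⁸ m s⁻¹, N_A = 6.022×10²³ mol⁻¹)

0.57 J

Product: (2.38×10⁻⁶ M)(0.235 L) = 5.593×10⁻⁷ mol.
Photons that must be absorbed: 5.593×10⁻⁷ / 0.36 = 1.554×10⁻⁶ mol.
Photon energy: hc/λ = 6.056×10⁻¹⁹ J; per mole, 3.647×10⁵ J mol⁻¹.
Energy required: 1.554×10⁻⁶ × 3.647×10⁵ = 0.57 J.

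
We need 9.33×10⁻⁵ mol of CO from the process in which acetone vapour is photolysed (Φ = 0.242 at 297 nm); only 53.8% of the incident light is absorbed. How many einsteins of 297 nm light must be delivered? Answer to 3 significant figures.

7.17×10⁻⁴ einstein

Photons that must be absorbed: 9.33×10⁻⁵ / 0.242 = 3.855×10⁻⁴ mol.
Incident photons needed: 3.855×10⁻⁴ / 0.538 = 7.165×10⁻⁴ mol.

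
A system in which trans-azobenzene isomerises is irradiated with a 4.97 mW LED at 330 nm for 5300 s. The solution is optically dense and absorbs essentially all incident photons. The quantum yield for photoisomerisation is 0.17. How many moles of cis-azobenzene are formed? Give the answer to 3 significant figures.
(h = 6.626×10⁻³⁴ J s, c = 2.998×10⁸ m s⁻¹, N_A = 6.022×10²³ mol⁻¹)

1.24×10⁻⁵ mol

Photon energy at 330 nm: hc/λ = (6.626×10⁻³⁴)(2.998×10⁸)/(330×10⁻⁹) = 6.020×10⁻¹⁹ J.
Energy delivered: (4.97 mW)(5300 s) = 26.34 J.
Photons incident: 26.34 / 6.020×10⁻¹⁹ = 4.375×10¹⁹, i.e. 4.375×10¹⁹/6.022×10²³ = 7.265×10⁻⁵ mol.
Product: Φ × n_abs = 0.17 × 7.265×10⁻⁵ = 1.235×10⁻⁵ mol.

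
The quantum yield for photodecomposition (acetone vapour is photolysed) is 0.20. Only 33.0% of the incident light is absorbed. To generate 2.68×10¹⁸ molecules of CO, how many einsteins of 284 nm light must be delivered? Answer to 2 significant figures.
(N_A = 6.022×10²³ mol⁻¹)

6.7×10⁻⁵ einstein

Product: 2.68×10¹⁸ / 6.022×10²³ = 4.450×10⁻⁶ mol.
Photons that must be absorbed: 4.450×10⁻⁶ / 0.20 = 2.225×10⁻⁵ mol.
Incident photons needed: 2.225×10⁻⁵ / 0.330 = 6.742×10⁻⁵ mol.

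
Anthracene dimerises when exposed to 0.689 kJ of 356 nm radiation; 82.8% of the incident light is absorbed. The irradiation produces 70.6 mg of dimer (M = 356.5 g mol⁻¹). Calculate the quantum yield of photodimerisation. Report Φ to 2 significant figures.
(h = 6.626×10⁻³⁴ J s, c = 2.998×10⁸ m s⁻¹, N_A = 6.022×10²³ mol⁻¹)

Product: 70.6 mg / 356.5 g mol⁻¹ = 1.980×10⁻⁴ mol.
Photon energy at 356 nm: hc/λ = (6.626×10⁻³⁴)(2.998×10⁸)/(356×10⁻⁹) = 5.580×10⁻¹⁹ J.
Incident energy: 0.689 kJ = 689 J.
Photons incident: 689 / 5.580×10⁻¹⁹ = 1.235×10²¹, i.e. 1.235×10²¹/6.022×10²³ = 0.002051 mol.
Photons absorbed: 0.828 × 0.002051 = 0.001698 mol.
Φ = 1.980×10⁻⁴ mol / 0.001698 mol photons = 0.12.

Φ = 0.12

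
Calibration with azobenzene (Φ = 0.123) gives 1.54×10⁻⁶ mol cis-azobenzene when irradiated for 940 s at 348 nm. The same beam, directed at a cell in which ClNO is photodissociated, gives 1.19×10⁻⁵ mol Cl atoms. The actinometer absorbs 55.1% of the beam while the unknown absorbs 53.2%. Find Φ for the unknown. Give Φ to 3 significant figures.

Photons absorbed by the actinometer: 1.54×10⁻⁶ / 0.123 = 1.252×10⁻⁵ mol.
Incident flux: 1.252×10⁻⁵ / 0.551 = 2.272×10⁻⁵ einstein.
Absorbed by unknown: 0.532 × 2.272×10⁻⁵ = 1.209×10⁻⁵ mol.
Φ(unknown) = 1.19×10⁻⁵ / 1.209×10⁻⁵ = 0.984.

Φ = 0.984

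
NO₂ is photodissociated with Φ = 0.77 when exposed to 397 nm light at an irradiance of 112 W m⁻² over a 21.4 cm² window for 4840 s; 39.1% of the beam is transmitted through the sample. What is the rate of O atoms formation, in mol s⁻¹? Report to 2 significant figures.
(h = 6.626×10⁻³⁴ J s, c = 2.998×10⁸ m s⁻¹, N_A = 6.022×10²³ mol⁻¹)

Photon energy at 397 nm: hc/λ = (6.626×10⁻³⁴)(2.998×10⁸)/(397×10⁻⁹) = 5.004×10⁻¹⁹ J.
Energy delivered: (112 W m⁻²)(21.4×10⁻⁴ m²)(4840 s) = 1160 J.
Photons incident: 1160 / 5.004×10⁻¹⁹ = 2.318×10²¹, i.e. 2.318×10²¹/6.022×10²³ = 0.003849 mol.
Fraction absorbed: 1 − 39.1/100 = 0.6090.
Photons absorbed: 0.6090 × 0.003849 = 0.002344 mol.
Product formed: 0.77 × 0.002344 = 0.001805 mol.
Rate: 0.001805 / 4840 s = 3.7×10⁻⁷ mol s⁻¹.

3.7×10⁻⁷ mol s⁻¹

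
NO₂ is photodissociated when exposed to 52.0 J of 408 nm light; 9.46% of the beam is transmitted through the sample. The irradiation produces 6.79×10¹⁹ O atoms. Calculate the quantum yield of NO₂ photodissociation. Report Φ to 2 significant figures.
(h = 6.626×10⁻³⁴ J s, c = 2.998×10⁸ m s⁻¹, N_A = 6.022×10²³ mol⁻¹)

Φ = 0.70

Product: 6.79×10¹⁹ / 6.022×10²³ = 1.128×10⁻⁴ mol.
Photon energy at 408 nm: hc/λ = (6.626×10⁻³⁴)(2.998×10⁸)/(408×10⁻⁹) = 4.869×10⁻¹⁹ J.
Photons incident: 52.0 / 4.869×10⁻¹⁹ = 1.068×10²⁰, i.e. 1.068×10²⁰/6.022×10²³ = 1.773×10⁻⁴ mol.
Fraction absorbed: 1 − 9.46/100 = 0.9054.
Photons absorbed: 0.9054 × 1.773×10⁻⁴ = 1.605×10⁻⁴ mol.
Φ = 1.128×10⁻⁴ mol / 1.605×10⁻⁴ mol photons = 0.70.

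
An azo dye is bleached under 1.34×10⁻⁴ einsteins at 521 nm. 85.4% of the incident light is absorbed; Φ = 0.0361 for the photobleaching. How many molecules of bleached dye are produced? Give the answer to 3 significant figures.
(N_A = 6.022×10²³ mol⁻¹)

Photons absorbed: 0.854 × 1.34×10⁻⁴ = 1.144×10⁻⁴ mol.
Product: Φ × n_abs = 0.0361 × 1.144×10⁻⁴ = 4.130×10⁻⁶ mol.
As a count: 4.130×10⁻⁶ × 6.022×10²³ = 2.49×10¹⁸.

2.49×10¹⁸ molecules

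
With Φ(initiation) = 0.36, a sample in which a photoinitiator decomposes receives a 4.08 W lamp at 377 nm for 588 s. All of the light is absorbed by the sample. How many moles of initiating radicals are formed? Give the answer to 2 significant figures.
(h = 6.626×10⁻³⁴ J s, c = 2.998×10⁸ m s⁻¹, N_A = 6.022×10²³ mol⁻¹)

Photon energy at 377 nm: hc/λ = (6.626×10⁻³⁴)(2.998×10⁸)/(377×10⁻⁹) = 5.269×10⁻¹⁹ J.
Energy delivered: (4.08 W)(588 s) = 2399 J.
Photons incident: 2399 / 5.269×10⁻¹⁹ = 4.553×10²¹, i.e. 4.553×10²¹/6.022×10²³ = 0.007561 mol.
Product: Φ × n_abs = 0.36 × 0.007561 = 0.002722 mol.

0.0027 mol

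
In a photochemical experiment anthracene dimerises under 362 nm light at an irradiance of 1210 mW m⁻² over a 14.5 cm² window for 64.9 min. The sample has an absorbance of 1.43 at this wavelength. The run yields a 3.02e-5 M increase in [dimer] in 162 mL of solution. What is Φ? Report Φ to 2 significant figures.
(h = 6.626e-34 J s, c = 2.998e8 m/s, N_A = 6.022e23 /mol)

Φ = 0.25

Product: (3.02e-5 M)(0.162 L) = 4.892e-6 mol.
Photon energy at 362 nm: hc/λ = (6.626e-34)(2.998e8)/(362e-9) = 5.487e-19 J.
Energy delivered: (1210 mW m⁻²)(14.5e-4 m²)(3894 s) = 6.832 J.
Photons incident: 6.832 / 5.487e-19 = 1.245e19, i.e. 1.245e19/6.022e23 = 2.067e-5 mol.
Fraction absorbed: 1 − 10^(−1.43) = 0.9628.
Photons absorbed: 0.9628 × 2.067e-5 = 1.990e-5 mol.
Φ = 4.892e-6 mol / 1.990e-5 mol photons = 0.25.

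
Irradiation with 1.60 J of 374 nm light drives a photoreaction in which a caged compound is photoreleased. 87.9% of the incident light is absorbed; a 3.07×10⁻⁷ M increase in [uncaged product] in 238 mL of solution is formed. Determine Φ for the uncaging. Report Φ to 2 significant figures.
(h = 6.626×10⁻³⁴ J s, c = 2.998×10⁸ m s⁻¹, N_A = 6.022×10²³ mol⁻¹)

Product: (3.07×10⁻⁷ M)(0.238 L) = 7.307×10⁻⁸ mol.
Photon energy at 374 nm: hc/λ = (6.626×10⁻³⁴)(2.998×10⁸)/(374×10⁻⁹) = 5.311×10⁻¹⁹ J.
Photons incident: 1.60 / 5.311×10⁻¹⁹ = 3.013×10¹⁸, i.e. 3.013×10¹⁸/6.022×10²³ = 5.003×10⁻⁶ mol.
Photons absorbed: 0.879 × 5.003×10⁻⁶ = 4.398×10⁻⁶ mol.
Φ = 7.307×10⁻⁸ mol / 4.398×10⁻⁶ mol photons = 0.017.

Φ = 0.017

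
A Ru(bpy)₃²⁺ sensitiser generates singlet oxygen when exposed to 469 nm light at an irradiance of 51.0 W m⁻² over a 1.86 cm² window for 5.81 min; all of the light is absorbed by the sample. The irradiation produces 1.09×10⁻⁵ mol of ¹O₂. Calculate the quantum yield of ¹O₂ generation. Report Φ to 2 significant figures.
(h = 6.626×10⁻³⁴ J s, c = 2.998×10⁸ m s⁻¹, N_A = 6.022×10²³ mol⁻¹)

Photon energy at 469 nm: hc/λ = (6.626×10⁻³⁴)(2.998×10⁸)/(469×10⁻⁹) = 4.236×10⁻¹⁹ J.
Energy delivered: (51.0 W m⁻²)(1.86×10⁻⁴ m²)(348.6 s) = 3.307 J.
Photons incident: 3.307 / 4.236×10⁻¹⁹ = 7.807×10¹⁸, i.e. 7.807×10¹⁸/6.022×10²³ = 1.296×10⁻⁵ mol.
Φ = 1.09×10⁻⁵ mol / 1.296×10⁻⁵ mol photons = 0.84.

Φ = 0.84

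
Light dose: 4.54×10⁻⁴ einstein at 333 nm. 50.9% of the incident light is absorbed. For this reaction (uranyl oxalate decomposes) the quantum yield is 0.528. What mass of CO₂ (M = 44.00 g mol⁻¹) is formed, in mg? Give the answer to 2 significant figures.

Photons absorbed: 0.509 × 4.54×10⁻⁴ = 2.311×10⁻⁴ mol.
Product: Φ × n_abs = 0.528 × 2.311×10⁻⁴ = 1.220×10⁻⁴ mol.
Mass: 1.220×10⁻⁴ × 44.00 = 0.005368 g = 5.4 mg.

5.4 mg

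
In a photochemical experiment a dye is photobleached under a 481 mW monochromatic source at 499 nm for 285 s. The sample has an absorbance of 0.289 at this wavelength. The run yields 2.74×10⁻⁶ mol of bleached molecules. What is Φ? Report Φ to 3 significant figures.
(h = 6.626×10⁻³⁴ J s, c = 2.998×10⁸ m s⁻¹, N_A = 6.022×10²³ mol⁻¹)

Φ = 0.00986

Photon energy at 499 nm: hc/λ = (6.626×10⁻³⁴)(2.998×10⁸)/(499×10⁻⁹) = 3.981×10⁻¹⁹ J.
Energy delivered: (481 mW)(285 s) = 137.1 J.
Photons incident: 137.1 / 3.981×10⁻¹⁹ = 3.444×10²⁰, i.e. 3.444×10²⁰/6.022×10²³ = 5.719×10⁻⁴ mol.
Fraction absorbed: 1 − 10^(−0.289) = 0.4860.
Photons absorbed: 0.4860 × 5.719×10⁻⁴ = 2.779×10⁻⁴ mol.
Φ = 2.74×10⁻⁶ mol / 2.779×10⁻⁴ mol photons = 0.00986.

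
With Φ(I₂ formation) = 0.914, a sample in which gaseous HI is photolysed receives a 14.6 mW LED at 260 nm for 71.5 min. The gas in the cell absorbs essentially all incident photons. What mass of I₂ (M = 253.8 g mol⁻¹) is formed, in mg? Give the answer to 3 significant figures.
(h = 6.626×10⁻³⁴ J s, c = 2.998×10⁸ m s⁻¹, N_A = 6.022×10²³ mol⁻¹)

Photon energy at 260 nm: hc/λ = (6.626×10⁻³⁴)(2.998×10⁸)/(260×10⁻⁹) = 7.640×10⁻¹⁹ J.
Energy delivered: (14.6 mW)(4290 s) = 62.63 J.
Photons incident: 62.63 / 7.640×10⁻¹⁹ = 8.198×10¹⁹, i.e. 8.198×10¹⁹/6.022×10²³ = 1.361×10⁻⁴ mol.
Product: Φ × n_abs = 0.914 × 1.361×10⁻⁴ = 1.244×10⁻⁴ mol.
Mass: 1.244×10⁻⁴ × 253.8 = 0.03157 g = 31.6 mg.

31.6 mg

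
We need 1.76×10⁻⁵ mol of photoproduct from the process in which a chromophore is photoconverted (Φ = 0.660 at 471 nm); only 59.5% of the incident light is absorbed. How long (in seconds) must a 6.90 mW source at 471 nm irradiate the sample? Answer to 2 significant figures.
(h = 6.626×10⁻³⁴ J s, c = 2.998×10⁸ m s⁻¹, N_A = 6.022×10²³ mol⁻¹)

t ≈ 1600 s

Photons that must be absorbed: 1.76×10⁻⁵ / 0.660 = 2.667×10⁻⁵ mol.
Incident photons needed: 2.667×10⁻⁵ / 0.595 = 4.482×10⁻⁵ mol.
Photon energy: hc/λ = 4.218×10⁻¹⁹ J; per mole, 2.540×10⁵ J mol⁻¹.
Energy required: 4.482×10⁻⁵ × 2.540×10⁵ = 11.38 J.
Time: 11.38 J / 0.0069 W = 1600 s.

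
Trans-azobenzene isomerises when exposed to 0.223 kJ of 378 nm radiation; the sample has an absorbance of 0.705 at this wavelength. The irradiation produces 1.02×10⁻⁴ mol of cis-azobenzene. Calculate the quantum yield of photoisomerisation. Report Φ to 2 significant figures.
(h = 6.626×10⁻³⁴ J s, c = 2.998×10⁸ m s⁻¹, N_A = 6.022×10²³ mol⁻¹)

Φ = 0.18

Photon energy at 378 nm: hc/λ = (6.626×10⁻³⁴)(2.998×10⁸)/(378×10⁻⁹) = 5.255×10⁻¹⁹ J.
Incident energy: 0.223 kJ = 223 J.
Photons incident: 223 / 5.255×10⁻¹⁹ = 4.244×10²⁰, i.e. 4.244×10²⁰/6.022×10²³ = 7.047×10⁻⁴ mol.
Fraction absorbed: 1 − 10^(−0.705) = 0.8028.
Photons absorbed: 0.8028 × 7.047×10⁻⁴ = 5.657×10⁻⁴ mol.
Φ = 1.02×10⁻⁴ mol / 5.657×10⁻⁴ mol photons = 0.18.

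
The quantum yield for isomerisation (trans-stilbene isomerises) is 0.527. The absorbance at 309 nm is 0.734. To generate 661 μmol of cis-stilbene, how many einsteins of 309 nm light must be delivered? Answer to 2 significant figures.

Product: 661 μmol = 6.61×10⁻⁴ mol.
Photons that must be absorbed: 6.61×10⁻⁴ / 0.527 = 0.001254 mol.
Fraction absorbed: 1 − 10^(−0.734) = 0.8155.
Incident photons needed: 0.001254 / 0.8155 = 0.001538 mol.

0.0015 einstein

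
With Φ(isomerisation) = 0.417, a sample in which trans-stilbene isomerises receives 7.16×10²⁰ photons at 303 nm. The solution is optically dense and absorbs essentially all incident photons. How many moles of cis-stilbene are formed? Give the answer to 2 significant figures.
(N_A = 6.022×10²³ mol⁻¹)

5.0×10⁻⁴ mol

Moles of photons: 7.16×10²⁰ / 6.022×10²³ = 0.001189 mol.
Product: Φ × n_abs = 0.417 × 0.001189 = 4.958×10⁻⁴ mol.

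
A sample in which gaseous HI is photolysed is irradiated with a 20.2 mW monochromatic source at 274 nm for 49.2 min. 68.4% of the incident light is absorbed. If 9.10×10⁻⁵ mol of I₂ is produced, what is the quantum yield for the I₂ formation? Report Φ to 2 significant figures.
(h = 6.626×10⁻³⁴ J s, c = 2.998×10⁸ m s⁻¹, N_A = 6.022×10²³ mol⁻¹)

Φ = 0.97

Photon energy at 274 nm: hc/λ = (6.626×10⁻³⁴)(2.998×10⁸)/(274×10⁻⁹) = 7.250×10⁻¹⁹ J.
Energy delivered: (20.2 mW)(2952 s) = 59.63 J.
Photons incident: 59.63 / 7.250×10⁻¹⁹ = 8.225×10¹⁹, i.e. 8.225×10¹⁹/6.022×10²³ = 1.366×10⁻⁴ mol.
Photons absorbed: 0.684 × 1.366×10⁻⁴ = 9.343×10⁻⁵ mol.
Φ = 9.10×10⁻⁵ mol / 9.343×10⁻⁵ mol photons = 0.97.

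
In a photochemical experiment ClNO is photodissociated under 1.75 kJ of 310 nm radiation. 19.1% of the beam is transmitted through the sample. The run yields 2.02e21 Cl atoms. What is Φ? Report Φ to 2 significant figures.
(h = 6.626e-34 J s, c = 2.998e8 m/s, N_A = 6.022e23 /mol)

Φ = 0.91

Product: 2.02e21 / 6.022e23 = 0.003354 mol.
Photon energy at 310 nm: hc/λ = (6.626e-34)(2.998e8)/(310e-9) = 6.408e-19 J.
Incident energy: 1.75 kJ = 1750 J.
Photons incident: 1750 / 6.408e-19 = 2.731e21, i.e. 2.731e21/6.022e23 = 0.004535 mol.
Fraction absorbed: 1 − 19.1/100 = 0.8090.
Photons absorbed: 0.8090 × 0.004535 = 0.003669 mol.
Φ = 0.003354 mol / 0.003669 mol photons = 0.91.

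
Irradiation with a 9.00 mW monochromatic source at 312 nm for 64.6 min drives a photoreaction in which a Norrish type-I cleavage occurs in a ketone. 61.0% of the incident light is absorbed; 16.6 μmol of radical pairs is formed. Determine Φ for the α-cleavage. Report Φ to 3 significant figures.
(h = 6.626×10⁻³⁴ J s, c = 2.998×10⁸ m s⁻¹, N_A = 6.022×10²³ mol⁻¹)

Product: 16.6 μmol = 1.66×10⁻⁵ mol.
Photon energy at 312 nm: hc/λ = (6.626×10⁻³⁴)(2.998×10⁸)/(312×10⁻⁹) = 6.367×10⁻¹⁹ J.
Energy delivered: (9.00 mW)(3876 s) = 34.88 J.
Photons incident: 34.88 / 6.367×10⁻¹⁹ = 5.478×10¹⁹, i.e. 5.478×10¹⁹/6.022×10²³ = 9.097×10⁻⁵ mol.
Photons absorbed: 0.610 × 9.097×10⁻⁵ = 5.549×10⁻⁵ mol.
Φ = 1.66×10⁻⁵ mol / 5.549×10⁻⁵ mol photons = 0.299.

Φ = 0.299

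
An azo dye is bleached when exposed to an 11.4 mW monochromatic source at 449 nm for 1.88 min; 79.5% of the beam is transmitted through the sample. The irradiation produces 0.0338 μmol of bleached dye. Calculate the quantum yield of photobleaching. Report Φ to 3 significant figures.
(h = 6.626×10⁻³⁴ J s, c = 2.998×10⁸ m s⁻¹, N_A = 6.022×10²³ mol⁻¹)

Φ = 0.0342

Product: 0.0338 μmol = 3.38×10⁻⁸ mol.
Photon energy at 449 nm: hc/λ = (6.626×10⁻³⁴)(2.998×10⁸)/(449×10⁻⁹) = 4.424×10⁻¹⁹ J.
Energy delivered: (11.4 mW)(112.8 s) = 1.286 J.
Photons incident: 1.286 / 4.424×10⁻¹⁹ = 2.907×10¹⁸, i.e. 2.907×10¹⁸/6.022×10²³ = 4.827×10⁻⁶ mol.
Fraction absorbed: 1 − 79.5/100 = 0.2050.
Photons absorbed: 0.2050 × 4.827×10⁻⁶ = 9.895×10⁻⁷ mol.
Φ = 3.38×10⁻⁸ mol / 9.895×10⁻⁷ mol photons = 0.0342.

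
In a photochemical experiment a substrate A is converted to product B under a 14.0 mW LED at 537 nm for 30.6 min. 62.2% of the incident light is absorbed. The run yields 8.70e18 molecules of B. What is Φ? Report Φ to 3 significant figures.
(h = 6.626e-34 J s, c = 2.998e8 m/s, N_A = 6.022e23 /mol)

Φ = 0.201

Product: 8.70e18 / 6.022e23 = 1.445e-5 mol.
Photon energy at 537 nm: hc/λ = (6.626e-34)(2.998e8)/(537e-9) = 3.699e-19 J.
Energy delivered: (14.0 mW)(1836 s) = 25.70 J.
Photons incident: 25.70 / 3.699e-19 = 6.948e19, i.e. 6.948e19/6.022e23 = 1.154e-4 mol.
Photons absorbed: 0.622 × 1.154e-4 = 7.178e-5 mol.
Φ = 1.445e-5 mol / 7.178e-5 mol photons = 0.201.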